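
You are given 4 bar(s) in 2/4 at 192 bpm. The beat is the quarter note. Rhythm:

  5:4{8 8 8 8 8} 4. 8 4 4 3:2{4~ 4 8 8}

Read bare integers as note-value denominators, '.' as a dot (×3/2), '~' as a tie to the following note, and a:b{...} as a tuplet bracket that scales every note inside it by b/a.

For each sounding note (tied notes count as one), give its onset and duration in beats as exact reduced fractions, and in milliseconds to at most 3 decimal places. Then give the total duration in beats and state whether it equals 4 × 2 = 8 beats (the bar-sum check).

1) 0.0ms=0b +125.0ms=2/5b
2) 125.0ms=2/5b +125.0ms=2/5b
3) 250.0ms=4/5b +125.0ms=2/5b
4) 375.0ms=6/5b +125.0ms=2/5b
5) 500.0ms=8/5b +125.0ms=2/5b
6) 625.0ms=2b +468.75ms=3/2b
7) 1093.75ms=7/2b +156.25ms=1/2b
8) 1250.0ms=4b +312.5ms=1b
9) 1562.5ms=5b +312.5ms=1b
10) 1875.0ms=6b +416.667ms=4/3b
11) 2291.667ms=22/3b +104.167ms=1/3b
12) 2395.833ms=23/3b +104.167ms=1/3b
Σ=8b of 8 (192bpm 2/4) — PASS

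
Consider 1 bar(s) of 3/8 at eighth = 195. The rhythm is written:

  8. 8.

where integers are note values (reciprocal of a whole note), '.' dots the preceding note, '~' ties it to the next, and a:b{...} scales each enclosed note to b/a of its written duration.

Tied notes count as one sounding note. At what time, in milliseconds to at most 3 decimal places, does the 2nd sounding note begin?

note 2 onset = 3/2b = 461.538ms

1. 0.0ms @ 0 + 461.538ms (3/2)
2. 461.538ms @ 3/2 + 461.538ms (3/2)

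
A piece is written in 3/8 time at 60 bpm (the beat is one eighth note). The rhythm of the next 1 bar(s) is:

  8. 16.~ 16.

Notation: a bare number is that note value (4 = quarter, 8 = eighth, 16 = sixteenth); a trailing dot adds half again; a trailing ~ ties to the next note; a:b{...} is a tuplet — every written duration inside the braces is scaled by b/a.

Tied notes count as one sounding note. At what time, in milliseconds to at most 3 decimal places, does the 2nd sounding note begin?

1. 0.0ms @ 0 + 1500.0ms (3/2)
2. 1500.0ms @ 3/2 + 1500.0ms (3/2)

note 2 onset = 3/2b = 1500.0ms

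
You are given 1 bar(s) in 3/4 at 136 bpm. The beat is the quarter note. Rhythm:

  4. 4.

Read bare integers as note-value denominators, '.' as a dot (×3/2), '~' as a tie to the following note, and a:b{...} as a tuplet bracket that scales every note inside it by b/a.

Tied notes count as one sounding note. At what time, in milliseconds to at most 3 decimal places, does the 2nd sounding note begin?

1. 0.0ms @ 0 + 661.765ms (3/2)
2. 661.765ms @ 3/2 + 661.765ms (3/2)

note 2 onset = 3/2b = 661.765ms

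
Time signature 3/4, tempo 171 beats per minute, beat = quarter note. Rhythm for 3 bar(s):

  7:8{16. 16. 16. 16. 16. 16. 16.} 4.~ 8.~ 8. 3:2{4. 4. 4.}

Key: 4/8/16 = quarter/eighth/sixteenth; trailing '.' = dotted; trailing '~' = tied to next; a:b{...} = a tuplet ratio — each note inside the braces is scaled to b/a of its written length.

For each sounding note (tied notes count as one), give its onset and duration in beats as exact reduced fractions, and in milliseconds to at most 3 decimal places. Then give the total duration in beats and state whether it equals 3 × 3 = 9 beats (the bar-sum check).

1) 0.0ms=0b +150.376ms=3/7b
2) 150.376ms=3/7b +150.376ms=3/7b
3) 300.752ms=6/7b +150.376ms=3/7b
4) 451.128ms=9/7b +150.376ms=3/7b
5) 601.504ms=12/7b +150.376ms=3/7b
6) 751.88ms=15/7b +150.376ms=3/7b
7) 902.256ms=18/7b +150.376ms=3/7b
8) 1052.632ms=3b +1052.632ms=3b
9) 2105.263ms=6b +350.877ms=1b
10) 2456.14ms=7b +350.877ms=1b
11) 2807.018ms=8b +350.877ms=1b
Σ=9b of 9 (171bpm 3/4) — PASS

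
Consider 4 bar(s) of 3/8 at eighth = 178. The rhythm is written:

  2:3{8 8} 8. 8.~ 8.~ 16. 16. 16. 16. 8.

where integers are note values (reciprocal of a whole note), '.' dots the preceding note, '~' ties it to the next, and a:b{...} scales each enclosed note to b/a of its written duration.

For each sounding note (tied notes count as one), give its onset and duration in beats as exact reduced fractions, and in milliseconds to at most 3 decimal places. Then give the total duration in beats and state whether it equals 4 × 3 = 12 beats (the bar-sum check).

1) 0.0ms=0b +505.618ms=3/2b
2) 505.618ms=3/2b +505.618ms=3/2b
3) 1011.236ms=3b +505.618ms=3/2b
4) 1516.854ms=9/2b +1264.045ms=15/4b
5) 2780.899ms=33/4b +252.809ms=3/4b
6) 3033.708ms=9b +252.809ms=3/4b
7) 3286.517ms=39/4b +252.809ms=3/4b
8) 3539.326ms=21/2b +505.618ms=3/2b
Σ=12b of 12 (178bpm 3/8) — PASS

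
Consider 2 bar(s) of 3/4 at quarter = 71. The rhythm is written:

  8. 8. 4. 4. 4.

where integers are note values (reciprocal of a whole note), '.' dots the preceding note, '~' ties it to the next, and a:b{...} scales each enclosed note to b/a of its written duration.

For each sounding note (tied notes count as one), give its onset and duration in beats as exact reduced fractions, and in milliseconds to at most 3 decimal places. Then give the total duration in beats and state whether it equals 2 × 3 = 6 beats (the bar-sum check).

1) 0.0ms=0b +633.803ms=3/4b
2) 633.803ms=3/4b +633.803ms=3/4b
3) 1267.606ms=3/2b +1267.606ms=3/2b
4) 2535.211ms=3b +1267.606ms=3/2b
5) 3802.817ms=9/2b +1267.606ms=3/2b
Σ=6b of 6 (71bpm 3/4) — PASS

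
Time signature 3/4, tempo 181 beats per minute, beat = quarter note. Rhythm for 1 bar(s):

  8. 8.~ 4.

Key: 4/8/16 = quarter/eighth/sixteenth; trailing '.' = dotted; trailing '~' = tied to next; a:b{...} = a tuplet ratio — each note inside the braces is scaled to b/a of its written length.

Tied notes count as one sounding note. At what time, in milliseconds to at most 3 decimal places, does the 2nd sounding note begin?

1. 0.0ms @ 0 + 248.619ms (3/4)
2. 248.619ms @ 3/4 + 745.856ms (9/4)

note 2 onset = 3/4b = 248.619ms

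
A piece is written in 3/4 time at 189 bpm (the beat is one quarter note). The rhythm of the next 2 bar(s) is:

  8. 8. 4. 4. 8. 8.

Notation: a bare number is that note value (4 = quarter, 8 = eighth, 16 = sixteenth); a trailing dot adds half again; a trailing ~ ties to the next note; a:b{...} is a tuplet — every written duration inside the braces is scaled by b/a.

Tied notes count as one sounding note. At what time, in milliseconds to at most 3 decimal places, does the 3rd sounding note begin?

1. 0.0ms @ 0 + 238.095ms (3/4)
2. 238.095ms @ 3/4 + 238.095ms (3/4)
3. 476.19ms @ 3/2 + 476.19ms (3/2)
4. 952.381ms @ 3 + 476.19ms (3/2)
5. 1428.571ms @ 9/2 + 238.095ms (3/4)
6. 1666.667ms @ 21/4 + 238.095ms (3/4)

note 3 onset = 3/2b = 476.19ms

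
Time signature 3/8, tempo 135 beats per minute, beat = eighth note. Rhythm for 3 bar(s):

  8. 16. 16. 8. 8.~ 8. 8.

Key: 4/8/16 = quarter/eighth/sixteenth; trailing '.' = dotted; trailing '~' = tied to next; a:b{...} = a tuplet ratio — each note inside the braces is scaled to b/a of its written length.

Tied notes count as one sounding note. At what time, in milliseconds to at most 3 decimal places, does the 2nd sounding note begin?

1. 0.0ms @ 0 + 666.667ms (3/2)
2. 666.667ms @ 3/2 + 333.333ms (3/4)
3. 1000.0ms @ 9/4 + 333.333ms (3/4)
4. 1333.333ms @ 3 + 666.667ms (3/2)
5. 2000.0ms @ 9/2 + 1333.333ms (3)
6. 3333.333ms @ 15/2 + 666.667ms (3/2)

note 2 onset = 3/2b = 666.667ms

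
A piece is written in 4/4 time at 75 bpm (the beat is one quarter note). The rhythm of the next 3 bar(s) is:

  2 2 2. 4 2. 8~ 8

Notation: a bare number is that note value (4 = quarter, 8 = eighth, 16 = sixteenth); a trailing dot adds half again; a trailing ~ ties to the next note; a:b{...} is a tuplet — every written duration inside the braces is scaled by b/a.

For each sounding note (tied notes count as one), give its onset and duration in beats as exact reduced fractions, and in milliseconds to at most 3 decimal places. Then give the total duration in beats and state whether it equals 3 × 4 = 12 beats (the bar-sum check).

1) 0.0ms=0b +1600.0ms=2b
2) 1600.0ms=2b +1600.0ms=2b
3) 3200.0ms=4b +2400.0ms=3b
4) 5600.0ms=7b +800.0ms=1b
5) 6400.0ms=8b +2400.0ms=3b
6) 8800.0ms=11b +800.0ms=1b
Σ=12b of 12 (75bpm 4/4) — PASS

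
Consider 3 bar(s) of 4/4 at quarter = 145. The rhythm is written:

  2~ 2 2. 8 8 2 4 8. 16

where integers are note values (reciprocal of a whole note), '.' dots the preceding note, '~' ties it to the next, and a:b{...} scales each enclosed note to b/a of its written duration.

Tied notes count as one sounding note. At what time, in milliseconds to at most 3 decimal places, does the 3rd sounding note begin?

1. 0.0ms @ 0 + 1655.172ms (4)
2. 1655.172ms @ 4 + 1241.379ms (3)
3. 2896.552ms @ 7 + 206.897ms (1/2)
4. 3103.448ms @ 15/2 + 206.897ms (1/2)
5. 3310.345ms @ 8 + 827.586ms (2)
6. 4137.931ms @ 10 + 413.793ms (1)
7. 4551.724ms @ 11 + 310.345ms (3/4)
8. 4862.069ms @ 47/4 + 103.448ms (1/4)

note 3 onset = 7b = 2896.552ms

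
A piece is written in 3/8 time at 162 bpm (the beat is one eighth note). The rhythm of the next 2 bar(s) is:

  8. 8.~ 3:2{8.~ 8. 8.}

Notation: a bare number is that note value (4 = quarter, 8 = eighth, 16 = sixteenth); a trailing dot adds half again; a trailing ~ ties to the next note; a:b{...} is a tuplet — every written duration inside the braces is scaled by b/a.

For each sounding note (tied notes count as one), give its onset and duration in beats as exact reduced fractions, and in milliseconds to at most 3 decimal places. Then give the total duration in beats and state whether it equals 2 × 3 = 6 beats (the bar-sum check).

1) 0.0ms=0b +555.556ms=3/2b
2) 555.556ms=3/2b +1296.296ms=7/2b
3) 1851.852ms=5b +370.37ms=1b
Σ=6b of 6 (162bpm 3/8) — PASS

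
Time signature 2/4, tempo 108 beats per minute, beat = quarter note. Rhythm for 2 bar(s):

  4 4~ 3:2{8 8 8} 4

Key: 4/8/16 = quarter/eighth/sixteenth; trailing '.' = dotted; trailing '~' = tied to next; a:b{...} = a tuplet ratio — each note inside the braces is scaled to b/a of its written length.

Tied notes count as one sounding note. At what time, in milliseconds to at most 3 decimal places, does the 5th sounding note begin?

note 5 onset = 3b = 1666.667ms

1. 0.0ms @ 0 + 555.556ms (1)
2. 555.556ms @ 1 + 740.741ms (4/3)
3. 1296.296ms @ 7/3 + 185.185ms (1/3)
4. 1481.481ms @ 8/3 + 185.185ms (1/3)
5. 1666.667ms @ 3 + 555.556ms (1)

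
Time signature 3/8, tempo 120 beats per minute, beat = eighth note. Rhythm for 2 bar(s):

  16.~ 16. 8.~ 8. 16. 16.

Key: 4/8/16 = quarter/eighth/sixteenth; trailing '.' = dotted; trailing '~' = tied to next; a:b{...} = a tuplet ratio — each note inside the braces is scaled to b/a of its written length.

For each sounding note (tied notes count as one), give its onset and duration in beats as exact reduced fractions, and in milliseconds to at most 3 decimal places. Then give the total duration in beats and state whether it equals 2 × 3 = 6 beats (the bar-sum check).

1) 0.0ms=0b +750.0ms=3/2b
2) 750.0ms=3/2b +1500.0ms=3b
3) 2250.0ms=9/2b +375.0ms=3/4b
4) 2625.0ms=21/4b +375.0ms=3/4b
Σ=6b of 6 (120bpm 3/8) — PASS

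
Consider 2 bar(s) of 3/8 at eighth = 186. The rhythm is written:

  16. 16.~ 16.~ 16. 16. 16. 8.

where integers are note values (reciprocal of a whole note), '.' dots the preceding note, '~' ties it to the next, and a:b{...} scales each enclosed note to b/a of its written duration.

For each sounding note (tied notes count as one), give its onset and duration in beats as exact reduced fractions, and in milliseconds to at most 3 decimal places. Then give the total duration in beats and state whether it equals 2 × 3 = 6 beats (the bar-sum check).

1) 0.0ms=0b +241.935ms=3/4b
2) 241.935ms=3/4b +725.806ms=9/4b
3) 967.742ms=3b +241.935ms=3/4b
4) 1209.677ms=15/4b +241.935ms=3/4b
5) 1451.613ms=9/2b +483.871ms=3/2b
Σ=6b of 6 (186bpm 3/8) — PASS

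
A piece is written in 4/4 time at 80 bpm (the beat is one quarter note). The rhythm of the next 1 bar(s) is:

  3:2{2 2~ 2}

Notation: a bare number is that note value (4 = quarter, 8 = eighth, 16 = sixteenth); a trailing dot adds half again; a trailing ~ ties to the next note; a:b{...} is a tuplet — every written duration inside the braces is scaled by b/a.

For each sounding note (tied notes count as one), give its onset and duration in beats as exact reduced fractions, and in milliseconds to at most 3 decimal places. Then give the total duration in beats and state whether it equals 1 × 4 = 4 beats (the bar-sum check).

1) 0.0ms=0b +1000.0ms=4/3b
2) 1000.0ms=4/3b +2000.0ms=8/3b
Σ=4b of 4 (80bpm 4/4) — PASS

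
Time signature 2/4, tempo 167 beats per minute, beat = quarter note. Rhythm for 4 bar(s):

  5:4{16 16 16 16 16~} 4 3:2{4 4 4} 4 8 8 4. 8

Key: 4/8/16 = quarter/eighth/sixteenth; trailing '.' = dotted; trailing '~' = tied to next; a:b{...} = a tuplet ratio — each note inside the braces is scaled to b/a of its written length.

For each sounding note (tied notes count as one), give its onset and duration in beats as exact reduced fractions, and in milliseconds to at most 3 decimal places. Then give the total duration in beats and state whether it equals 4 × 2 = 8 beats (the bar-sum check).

1) 0.0ms=0b +71.856ms=1/5b
2) 71.856ms=1/5b +71.856ms=1/5b
3) 143.713ms=2/5b +71.856ms=1/5b
4) 215.569ms=3/5b +71.856ms=1/5b
5) 287.425ms=4/5b +431.138ms=6/5b
6) 718.563ms=2b +239.521ms=2/3b
7) 958.084ms=8/3b +239.521ms=2/3b
8) 1197.605ms=10/3b +239.521ms=2/3b
9) 1437.126ms=4b +359.281ms=1b
10) 1796.407ms=5b +179.641ms=1/2b
11) 1976.048ms=11/2b +179.641ms=1/2b
12) 2155.689ms=6b +538.922ms=3/2b
13) 2694.611ms=15/2b +179.641ms=1/2b
Σ=8b of 8 (167bpm 2/4) — PASS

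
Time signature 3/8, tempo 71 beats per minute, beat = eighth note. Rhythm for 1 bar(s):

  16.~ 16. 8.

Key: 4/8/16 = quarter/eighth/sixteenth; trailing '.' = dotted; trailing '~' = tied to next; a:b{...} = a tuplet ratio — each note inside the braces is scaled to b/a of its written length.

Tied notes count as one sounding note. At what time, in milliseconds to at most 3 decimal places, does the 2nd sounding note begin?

1. 0.0ms @ 0 + 1267.606ms (3/2)
2. 1267.606ms @ 3/2 + 1267.606ms (3/2)

note 2 onset = 3/2b = 1267.606ms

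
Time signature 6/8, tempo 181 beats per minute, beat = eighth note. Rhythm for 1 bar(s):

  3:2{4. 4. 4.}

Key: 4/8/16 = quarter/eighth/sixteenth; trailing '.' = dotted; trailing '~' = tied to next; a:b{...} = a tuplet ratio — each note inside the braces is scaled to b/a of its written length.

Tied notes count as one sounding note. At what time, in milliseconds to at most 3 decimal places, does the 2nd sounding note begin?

note 2 onset = 2b = 662.983ms

1. 0.0ms @ 0 + 662.983ms (2)
2. 662.983ms @ 2 + 662.983ms (2)
3. 1325.967ms @ 4 + 662.983ms (2)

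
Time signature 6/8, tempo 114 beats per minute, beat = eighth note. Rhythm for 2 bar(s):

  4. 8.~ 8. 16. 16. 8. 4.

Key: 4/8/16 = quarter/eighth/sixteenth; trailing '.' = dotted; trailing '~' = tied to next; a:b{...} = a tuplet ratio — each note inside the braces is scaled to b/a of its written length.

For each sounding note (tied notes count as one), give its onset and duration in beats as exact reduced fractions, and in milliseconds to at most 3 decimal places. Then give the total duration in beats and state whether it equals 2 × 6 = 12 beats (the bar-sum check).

1) 0.0ms=0b +1578.947ms=3b
2) 1578.947ms=3b +1578.947ms=3b
3) 3157.895ms=6b +394.737ms=3/4b
4) 3552.632ms=27/4b +394.737ms=3/4b
5) 3947.368ms=15/2b +789.474ms=3/2b
6) 4736.842ms=9b +1578.947ms=3b
Σ=12b of 12 (114bpm 6/8) — PASS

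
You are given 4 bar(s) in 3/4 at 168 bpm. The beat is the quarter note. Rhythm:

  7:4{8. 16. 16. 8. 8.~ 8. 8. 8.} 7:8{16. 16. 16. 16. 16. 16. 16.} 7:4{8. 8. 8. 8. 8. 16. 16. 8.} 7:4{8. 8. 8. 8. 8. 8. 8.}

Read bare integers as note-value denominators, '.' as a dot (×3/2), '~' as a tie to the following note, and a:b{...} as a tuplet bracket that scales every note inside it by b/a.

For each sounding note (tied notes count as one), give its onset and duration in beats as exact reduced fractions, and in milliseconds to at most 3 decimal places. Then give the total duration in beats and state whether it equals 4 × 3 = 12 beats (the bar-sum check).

1) 0.0ms=0b +153.061ms=3/7b
2) 153.061ms=3/7b +76.531ms=3/14b
3) 229.592ms=9/14b +76.531ms=3/14b
4) 306.122ms=6/7b +153.061ms=3/7b
5) 459.184ms=9/7b +306.122ms=6/7b
6) 765.306ms=15/7b +153.061ms=3/7b
7) 918.367ms=18/7b +153.061ms=3/7b
8) 1071.429ms=3b +153.061ms=3/7b
9) 1224.49ms=24/7b +153.061ms=3/7b
10) 1377.551ms=27/7b +153.061ms=3/7b
11) 1530.612ms=30/7b +153.061ms=3/7b
12) 1683.673ms=33/7b +153.061ms=3/7b
13) 1836.735ms=36/7b +153.061ms=3/7b
14) 1989.796ms=39/7b +153.061ms=3/7b
15) 2142.857ms=6b +153.061ms=3/7b
16) 2295.918ms=45/7b +153.061ms=3/7b
17) 2448.98ms=48/7b +153.061ms=3/7b
18) 2602.041ms=51/7b +153.061ms=3/7b
19) 2755.102ms=54/7b +153.061ms=3/7b
20) 2908.163ms=57/7b +76.531ms=3/14b
21) 2984.694ms=117/14b +76.531ms=3/14b
22) 3061.224ms=60/7b +153.061ms=3/7b
23) 3214.286ms=9b +153.061ms=3/7b
24) 3367.347ms=66/7b +153.061ms=3/7b
25) 3520.408ms=69/7b +153.061ms=3/7b
26) 3673.469ms=72/7b +153.061ms=3/7b
27) 3826.531ms=75/7b +153.061ms=3/7b
28) 3979.592ms=78/7b +153.061ms=3/7b
29) 4132.653ms=81/7b +153.061ms=3/7b
Σ=12b of 12 (168bpm 3/4) — PASS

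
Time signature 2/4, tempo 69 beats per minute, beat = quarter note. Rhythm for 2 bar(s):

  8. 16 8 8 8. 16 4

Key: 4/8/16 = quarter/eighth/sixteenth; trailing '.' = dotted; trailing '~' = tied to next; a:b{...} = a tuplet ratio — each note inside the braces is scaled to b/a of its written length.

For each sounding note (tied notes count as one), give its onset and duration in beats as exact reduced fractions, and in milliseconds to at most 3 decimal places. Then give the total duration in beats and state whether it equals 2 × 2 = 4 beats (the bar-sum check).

1) 0.0ms=0b +652.174ms=3/4b
2) 652.174ms=3/4b +217.391ms=1/4b
3) 869.565ms=1b +434.783ms=1/2b
4) 1304.348ms=3/2b +434.783ms=1/2b
5) 1739.13ms=2b +652.174ms=3/4b
6) 2391.304ms=11/4b +217.391ms=1/4b
7) 2608.696ms=3b +869.565ms=1b
Σ=4b of 4 (69bpm 2/4) — PASS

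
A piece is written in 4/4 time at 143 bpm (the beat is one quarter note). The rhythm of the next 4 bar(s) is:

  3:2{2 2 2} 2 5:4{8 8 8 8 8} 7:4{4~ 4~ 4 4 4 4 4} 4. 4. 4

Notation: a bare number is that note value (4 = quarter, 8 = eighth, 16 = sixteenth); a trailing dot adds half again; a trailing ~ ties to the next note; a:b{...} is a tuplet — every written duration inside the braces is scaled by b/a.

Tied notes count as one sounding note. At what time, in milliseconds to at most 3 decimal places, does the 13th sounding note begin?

note 13 onset = 76/7b = 4555.445ms

1. 0.0ms @ 0 + 559.441ms (4/3)
2. 559.441ms @ 4/3 + 559.441ms (4/3)
3. 1118.881ms @ 8/3 + 559.441ms (4/3)
4. 1678.322ms @ 4 + 839.161ms (2)
5. 2517.483ms @ 6 + 167.832ms (2/5)
6. 2685.315ms @ 32/5 + 167.832ms (2/5)
7. 2853.147ms @ 34/5 + 167.832ms (2/5)
8. 3020.979ms @ 36/5 + 167.832ms (2/5)
9. 3188.811ms @ 38/5 + 167.832ms (2/5)
10. 3356.643ms @ 8 + 719.281ms (12/7)
11. 4075.924ms @ 68/7 + 239.76ms (4/7)
12. 4315.684ms @ 72/7 + 239.76ms (4/7)
13. 4555.445ms @ 76/7 + 239.76ms (4/7)
14. 4795.205ms @ 80/7 + 239.76ms (4/7)
15. 5034.965ms @ 12 + 629.371ms (3/2)
16. 5664.336ms @ 27/2 + 629.371ms (3/2)
17. 6293.706ms @ 15 + 419.58ms (1)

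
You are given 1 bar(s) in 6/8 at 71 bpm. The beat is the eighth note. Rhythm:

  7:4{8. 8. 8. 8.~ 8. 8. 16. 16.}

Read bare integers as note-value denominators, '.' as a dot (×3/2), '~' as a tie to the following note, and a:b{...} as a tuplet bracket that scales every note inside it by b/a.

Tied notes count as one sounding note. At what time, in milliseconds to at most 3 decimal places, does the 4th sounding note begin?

note 4 onset = 18/7b = 2173.038ms

1. 0.0ms @ 0 + 724.346ms (6/7)
2. 724.346ms @ 6/7 + 724.346ms (6/7)
3. 1448.692ms @ 12/7 + 724.346ms (6/7)
4. 2173.038ms @ 18/7 + 1448.692ms (12/7)
5. 3621.73ms @ 30/7 + 724.346ms (6/7)
6. 4346.076ms @ 36/7 + 362.173ms (3/7)
7. 4708.249ms @ 39/7 + 362.173ms (3/7)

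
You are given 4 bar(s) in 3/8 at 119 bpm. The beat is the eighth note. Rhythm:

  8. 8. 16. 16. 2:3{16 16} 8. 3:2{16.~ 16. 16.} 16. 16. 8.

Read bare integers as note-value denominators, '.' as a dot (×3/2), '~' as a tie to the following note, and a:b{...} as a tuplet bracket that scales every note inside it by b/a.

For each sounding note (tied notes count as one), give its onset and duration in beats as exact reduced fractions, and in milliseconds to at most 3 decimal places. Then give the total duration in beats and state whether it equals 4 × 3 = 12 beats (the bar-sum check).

1) 0.0ms=0b +756.303ms=3/2b
2) 756.303ms=3/2b +756.303ms=3/2b
3) 1512.605ms=3b +378.151ms=3/4b
4) 1890.756ms=15/4b +378.151ms=3/4b
5) 2268.908ms=9/2b +378.151ms=3/4b
6) 2647.059ms=21/4b +378.151ms=3/4b
7) 3025.21ms=6b +756.303ms=3/2b
8) 3781.513ms=15/2b +504.202ms=1b
9) 4285.714ms=17/2b +252.101ms=1/2b
10) 4537.815ms=9b +378.151ms=3/4b
11) 4915.966ms=39/4b +378.151ms=3/4b
12) 5294.118ms=21/2b +756.303ms=3/2b
Σ=12b of 12 (119bpm 3/8) — PASS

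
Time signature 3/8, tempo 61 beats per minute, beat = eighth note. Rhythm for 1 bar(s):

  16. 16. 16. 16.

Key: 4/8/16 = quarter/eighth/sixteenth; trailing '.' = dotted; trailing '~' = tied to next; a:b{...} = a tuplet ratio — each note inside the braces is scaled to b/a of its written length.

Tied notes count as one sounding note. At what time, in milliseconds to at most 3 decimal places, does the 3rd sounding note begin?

1. 0.0ms @ 0 + 737.705ms (3/4)
2. 737.705ms @ 3/4 + 737.705ms (3/4)
3. 1475.41ms @ 3/2 + 737.705ms (3/4)
4. 2213.115ms @ 9/4 + 737.705ms (3/4)

note 3 onset = 3/2b = 1475.41ms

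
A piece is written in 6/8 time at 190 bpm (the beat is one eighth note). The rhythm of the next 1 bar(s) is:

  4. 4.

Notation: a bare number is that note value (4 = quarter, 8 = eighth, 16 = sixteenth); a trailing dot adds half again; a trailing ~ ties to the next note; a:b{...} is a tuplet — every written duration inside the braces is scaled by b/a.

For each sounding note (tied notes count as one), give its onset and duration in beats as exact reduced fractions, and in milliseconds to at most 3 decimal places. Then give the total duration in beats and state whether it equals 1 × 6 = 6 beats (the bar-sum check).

1) 0.0ms=0b +947.368ms=3b
2) 947.368ms=3b +947.368ms=3b
Σ=6b of 6 (190bpm 6/8) — PASS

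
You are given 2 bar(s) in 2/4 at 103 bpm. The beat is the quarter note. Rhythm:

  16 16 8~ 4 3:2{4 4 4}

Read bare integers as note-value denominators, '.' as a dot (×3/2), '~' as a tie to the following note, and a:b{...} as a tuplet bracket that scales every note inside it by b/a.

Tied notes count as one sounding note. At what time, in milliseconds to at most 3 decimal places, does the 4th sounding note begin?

note 4 onset = 2b = 1165.049ms

1. 0.0ms @ 0 + 145.631ms (1/4)
2. 145.631ms @ 1/4 + 145.631ms (1/4)
3. 291.262ms @ 1/2 + 873.786ms (3/2)
4. 1165.049ms @ 2 + 388.35ms (2/3)
5. 1553.398ms @ 8/3 + 388.35ms (2/3)
6. 1941.748ms @ 10/3 + 388.35ms (2/3)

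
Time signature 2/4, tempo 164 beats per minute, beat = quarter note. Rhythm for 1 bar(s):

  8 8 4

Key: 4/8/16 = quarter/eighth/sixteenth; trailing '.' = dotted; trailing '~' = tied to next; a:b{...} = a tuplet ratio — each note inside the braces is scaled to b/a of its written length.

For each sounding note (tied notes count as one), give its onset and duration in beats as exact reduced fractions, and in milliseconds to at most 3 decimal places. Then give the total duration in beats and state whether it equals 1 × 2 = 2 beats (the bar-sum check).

1) 0.0ms=0b +182.927ms=1/2b
2) 182.927ms=1/2b +182.927ms=1/2b
3) 365.854ms=1b +365.854ms=1b
Σ=2b of 2 (164bpm 2/4) — PASS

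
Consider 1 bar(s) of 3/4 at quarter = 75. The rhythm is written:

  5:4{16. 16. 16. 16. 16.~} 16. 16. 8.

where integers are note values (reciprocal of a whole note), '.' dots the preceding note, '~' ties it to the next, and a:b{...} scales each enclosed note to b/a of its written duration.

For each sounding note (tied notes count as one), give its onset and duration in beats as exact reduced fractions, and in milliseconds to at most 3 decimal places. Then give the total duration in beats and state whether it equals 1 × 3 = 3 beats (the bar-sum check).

1) 0.0ms=0b +240.0ms=3/10b
2) 240.0ms=3/10b +240.0ms=3/10b
3) 480.0ms=3/5b +240.0ms=3/10b
4) 720.0ms=9/10b +240.0ms=3/10b
5) 960.0ms=6/5b +540.0ms=27/40b
6) 1500.0ms=15/8b +300.0ms=3/8b
7) 1800.0ms=9/4b +600.0ms=3/4b
Σ=3b of 3 (75bpm 3/4) — PASS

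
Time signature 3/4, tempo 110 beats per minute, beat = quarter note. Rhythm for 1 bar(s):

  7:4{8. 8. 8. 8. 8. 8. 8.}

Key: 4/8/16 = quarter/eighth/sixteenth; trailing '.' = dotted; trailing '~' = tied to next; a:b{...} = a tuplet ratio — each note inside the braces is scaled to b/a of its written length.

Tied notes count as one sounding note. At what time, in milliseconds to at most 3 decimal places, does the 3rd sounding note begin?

1. 0.0ms @ 0 + 233.766ms (3/7)
2. 233.766ms @ 3/7 + 233.766ms (3/7)
3. 467.532ms @ 6/7 + 233.766ms (3/7)
4. 701.299ms @ 9/7 + 233.766ms (3/7)
5. 935.065ms @ 12/7 + 233.766ms (3/7)
6. 1168.831ms @ 15/7 + 233.766ms (3/7)
7. 1402.597ms @ 18/7 + 233.766ms (3/7)

note 3 onset = 6/7b = 467.532ms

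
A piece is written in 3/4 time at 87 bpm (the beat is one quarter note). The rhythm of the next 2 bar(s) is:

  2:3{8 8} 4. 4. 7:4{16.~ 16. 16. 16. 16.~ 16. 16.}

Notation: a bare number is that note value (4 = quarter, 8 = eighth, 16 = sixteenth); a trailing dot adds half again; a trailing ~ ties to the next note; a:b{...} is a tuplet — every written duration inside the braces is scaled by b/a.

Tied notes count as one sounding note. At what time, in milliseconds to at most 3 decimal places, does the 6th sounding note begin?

1. 0.0ms @ 0 + 517.241ms (3/4)
2. 517.241ms @ 3/4 + 517.241ms (3/4)
3. 1034.483ms @ 3/2 + 1034.483ms (3/2)
4. 2068.966ms @ 3 + 1034.483ms (3/2)
5. 3103.448ms @ 9/2 + 295.567ms (3/7)
6. 3399.015ms @ 69/14 + 147.783ms (3/14)
7. 3546.798ms @ 36/7 + 147.783ms (3/14)
8. 3694.581ms @ 75/14 + 295.567ms (3/7)
9. 3990.148ms @ 81/14 + 147.783ms (3/14)

note 6 onset = 69/14b = 3399.015ms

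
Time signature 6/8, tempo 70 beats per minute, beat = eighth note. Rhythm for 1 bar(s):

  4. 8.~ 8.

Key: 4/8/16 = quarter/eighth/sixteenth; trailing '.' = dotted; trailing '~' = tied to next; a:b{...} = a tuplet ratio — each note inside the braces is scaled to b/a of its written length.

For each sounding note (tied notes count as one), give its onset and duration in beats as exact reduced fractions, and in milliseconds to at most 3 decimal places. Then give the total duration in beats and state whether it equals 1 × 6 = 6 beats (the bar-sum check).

1) 0.0ms=0b +2571.429ms=3b
2) 2571.429ms=3b +2571.429ms=3b
Σ=6b of 6 (70bpm 6/8) — PASS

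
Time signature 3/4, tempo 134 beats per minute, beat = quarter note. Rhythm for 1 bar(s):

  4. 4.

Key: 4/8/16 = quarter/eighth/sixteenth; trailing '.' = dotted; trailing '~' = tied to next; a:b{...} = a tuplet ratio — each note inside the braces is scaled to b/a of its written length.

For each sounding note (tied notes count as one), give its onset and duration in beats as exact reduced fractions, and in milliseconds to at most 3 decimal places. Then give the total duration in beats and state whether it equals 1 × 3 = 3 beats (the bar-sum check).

1) 0.0ms=0b +671.642ms=3/2b
2) 671.642ms=3/2b +671.642ms=3/2b
Σ=3b of 3 (134bpm 3/4) — PASS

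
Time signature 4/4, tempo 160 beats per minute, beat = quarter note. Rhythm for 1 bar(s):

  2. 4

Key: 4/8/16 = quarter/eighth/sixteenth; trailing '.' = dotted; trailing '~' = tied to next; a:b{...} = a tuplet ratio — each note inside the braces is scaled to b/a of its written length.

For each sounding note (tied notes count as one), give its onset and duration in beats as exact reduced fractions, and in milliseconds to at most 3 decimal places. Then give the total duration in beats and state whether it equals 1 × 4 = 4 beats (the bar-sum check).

1) 0.0ms=0b +1125.0ms=3b
2) 1125.0ms=3b +375.0ms=1b
Σ=4b of 4 (160bpm 4/4) — PASS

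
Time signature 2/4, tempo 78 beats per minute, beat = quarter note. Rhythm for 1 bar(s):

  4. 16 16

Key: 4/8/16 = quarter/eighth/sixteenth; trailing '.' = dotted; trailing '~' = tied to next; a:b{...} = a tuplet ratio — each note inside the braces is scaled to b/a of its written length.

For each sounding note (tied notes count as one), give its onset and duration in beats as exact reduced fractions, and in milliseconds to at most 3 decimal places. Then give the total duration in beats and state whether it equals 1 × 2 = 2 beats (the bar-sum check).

1) 0.0ms=0b +1153.846ms=3/2b
2) 1153.846ms=3/2b +192.308ms=1/4b
3) 1346.154ms=7/4b +192.308ms=1/4b
Σ=2b of 2 (78bpm 2/4) — PASS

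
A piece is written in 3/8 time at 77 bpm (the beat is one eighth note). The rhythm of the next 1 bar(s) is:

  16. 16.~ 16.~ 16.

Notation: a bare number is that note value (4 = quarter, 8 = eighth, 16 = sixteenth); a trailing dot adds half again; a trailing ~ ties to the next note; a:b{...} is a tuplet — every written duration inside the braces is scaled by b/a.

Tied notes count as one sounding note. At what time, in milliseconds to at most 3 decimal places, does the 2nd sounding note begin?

1. 0.0ms @ 0 + 584.416ms (3/4)
2. 584.416ms @ 3/4 + 1753.247ms (9/4)

note 2 onset = 3/4b = 584.416ms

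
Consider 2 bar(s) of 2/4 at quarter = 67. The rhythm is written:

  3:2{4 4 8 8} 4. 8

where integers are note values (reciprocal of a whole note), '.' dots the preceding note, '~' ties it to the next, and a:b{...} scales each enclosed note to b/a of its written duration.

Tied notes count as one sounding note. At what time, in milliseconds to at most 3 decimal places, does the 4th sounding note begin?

note 4 onset = 5/3b = 1492.537ms

1. 0.0ms @ 0 + 597.015ms (2/3)
2. 597.015ms @ 2/3 + 597.015ms (2/3)
3. 1194.03ms @ 4/3 + 298.507ms (1/3)
4. 1492.537ms @ 5/3 + 298.507ms (1/3)
5. 1791.045ms @ 2 + 1343.284ms (3/2)
6. 3134.328ms @ 7/2 + 447.761ms (1/2)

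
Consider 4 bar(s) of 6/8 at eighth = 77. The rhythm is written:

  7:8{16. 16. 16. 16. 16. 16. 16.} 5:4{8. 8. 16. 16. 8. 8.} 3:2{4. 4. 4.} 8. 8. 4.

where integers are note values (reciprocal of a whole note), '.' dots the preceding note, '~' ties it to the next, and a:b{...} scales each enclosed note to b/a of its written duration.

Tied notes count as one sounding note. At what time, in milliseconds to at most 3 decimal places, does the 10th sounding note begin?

1. 0.0ms @ 0 + 667.904ms (6/7)
2. 667.904ms @ 6/7 + 667.904ms (6/7)
3. 1335.807ms @ 12/7 + 667.904ms (6/7)
4. 2003.711ms @ 18/7 + 667.904ms (6/7)
5. 2671.614ms @ 24/7 + 667.904ms (6/7)
6. 3339.518ms @ 30/7 + 667.904ms (6/7)
7. 4007.421ms @ 36/7 + 667.904ms (6/7)
8. 4675.325ms @ 6 + 935.065ms (6/5)
9. 5610.39ms @ 36/5 + 935.065ms (6/5)
10. 6545.455ms @ 42/5 + 467.532ms (3/5)
11. 7012.987ms @ 9 + 467.532ms (3/5)
12. 7480.519ms @ 48/5 + 935.065ms (6/5)
13. 8415.584ms @ 54/5 + 935.065ms (6/5)
14. 9350.649ms @ 12 + 1558.442ms (2)
15. 10909.091ms @ 14 + 1558.442ms (2)
16. 12467.532ms @ 16 + 1558.442ms (2)
17. 14025.974ms @ 18 + 1168.831ms (3/2)
18. 15194.805ms @ 39/2 + 1168.831ms (3/2)
19. 16363.636ms @ 21 + 2337.662ms (3)

note 10 onset = 42/5b = 6545.455ms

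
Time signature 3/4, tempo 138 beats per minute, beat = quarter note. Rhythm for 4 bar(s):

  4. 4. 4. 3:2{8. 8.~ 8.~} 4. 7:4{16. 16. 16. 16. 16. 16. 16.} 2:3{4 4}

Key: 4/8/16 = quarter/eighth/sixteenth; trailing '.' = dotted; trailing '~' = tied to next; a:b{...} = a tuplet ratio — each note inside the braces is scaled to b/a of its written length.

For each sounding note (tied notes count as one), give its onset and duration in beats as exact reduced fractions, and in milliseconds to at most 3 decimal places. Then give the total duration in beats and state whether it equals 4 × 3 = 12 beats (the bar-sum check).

1) 0.0ms=0b +652.174ms=3/2b
2) 652.174ms=3/2b +652.174ms=3/2b
3) 1304.348ms=3b +652.174ms=3/2b
4) 1956.522ms=9/2b +217.391ms=1/2b
5) 2173.913ms=5b +1086.957ms=5/2b
6) 3260.87ms=15/2b +93.168ms=3/14b
7) 3354.037ms=54/7b +93.168ms=3/14b
8) 3447.205ms=111/14b +93.168ms=3/14b
9) 3540.373ms=57/7b +93.168ms=3/14b
10) 3633.54ms=117/14b +93.168ms=3/14b
11) 3726.708ms=60/7b +93.168ms=3/14b
12) 3819.876ms=123/14b +93.168ms=3/14b
13) 3913.043ms=9b +652.174ms=3/2b
14) 4565.217ms=21/2b +652.174ms=3/2b
Σ=12b of 12 (138bpm 3/4) — PASS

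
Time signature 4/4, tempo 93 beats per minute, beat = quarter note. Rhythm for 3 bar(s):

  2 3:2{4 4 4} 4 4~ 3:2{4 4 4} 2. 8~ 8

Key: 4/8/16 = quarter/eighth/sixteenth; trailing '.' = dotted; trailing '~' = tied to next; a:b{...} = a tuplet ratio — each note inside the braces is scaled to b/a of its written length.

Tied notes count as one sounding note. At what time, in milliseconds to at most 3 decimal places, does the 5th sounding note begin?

1. 0.0ms @ 0 + 1290.323ms (2)
2. 1290.323ms @ 2 + 430.108ms (2/3)
3. 1720.43ms @ 8/3 + 430.108ms (2/3)
4. 2150.538ms @ 10/3 + 430.108ms (2/3)
5. 2580.645ms @ 4 + 645.161ms (1)
6. 3225.806ms @ 5 + 1075.269ms (5/3)
7. 4301.075ms @ 20/3 + 430.108ms (2/3)
8. 4731.183ms @ 22/3 + 430.108ms (2/3)
9. 5161.29ms @ 8 + 1935.484ms (3)
10. 7096.774ms @ 11 + 645.161ms (1)

note 5 onset = 4b = 2580.645ms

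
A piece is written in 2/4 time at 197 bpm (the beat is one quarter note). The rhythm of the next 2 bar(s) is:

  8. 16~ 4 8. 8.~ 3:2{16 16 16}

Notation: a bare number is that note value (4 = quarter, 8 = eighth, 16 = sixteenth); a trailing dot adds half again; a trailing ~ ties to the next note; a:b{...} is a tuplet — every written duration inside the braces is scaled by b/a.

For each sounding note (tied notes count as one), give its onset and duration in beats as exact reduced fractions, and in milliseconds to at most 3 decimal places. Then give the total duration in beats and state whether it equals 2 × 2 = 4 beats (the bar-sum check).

1) 0.0ms=0b +228.426ms=3/4b
2) 228.426ms=3/4b +380.711ms=5/4b
3) 609.137ms=2b +228.426ms=3/4b
4) 837.563ms=11/4b +279.188ms=11/12b
5) 1116.751ms=11/3b +50.761ms=1/6b
6) 1167.513ms=23/6b +50.761ms=1/6b
Σ=4b of 4 (197bpm 2/4) — PASS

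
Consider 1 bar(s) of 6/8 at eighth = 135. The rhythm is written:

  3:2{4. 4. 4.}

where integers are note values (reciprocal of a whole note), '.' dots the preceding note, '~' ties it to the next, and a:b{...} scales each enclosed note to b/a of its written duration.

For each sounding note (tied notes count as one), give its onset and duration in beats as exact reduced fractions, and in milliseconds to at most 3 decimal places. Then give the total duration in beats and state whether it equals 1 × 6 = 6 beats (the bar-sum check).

1) 0.0ms=0b +888.889ms=2b
2) 888.889ms=2b +888.889ms=2b
3) 1777.778ms=4b +888.889ms=2b
Σ=6b of 6 (135bpm 6/8) — PASS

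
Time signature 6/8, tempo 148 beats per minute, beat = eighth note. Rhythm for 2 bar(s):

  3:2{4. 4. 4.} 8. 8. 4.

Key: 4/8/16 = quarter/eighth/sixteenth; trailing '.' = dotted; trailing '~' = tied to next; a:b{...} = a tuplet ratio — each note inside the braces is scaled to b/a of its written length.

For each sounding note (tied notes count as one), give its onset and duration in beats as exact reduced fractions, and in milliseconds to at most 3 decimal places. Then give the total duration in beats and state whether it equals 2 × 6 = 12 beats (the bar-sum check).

1) 0.0ms=0b +810.811ms=2b
2) 810.811ms=2b +810.811ms=2b
3) 1621.622ms=4b +810.811ms=2b
4) 2432.432ms=6b +608.108ms=3/2b
5) 3040.541ms=15/2b +608.108ms=3/2b
6) 3648.649ms=9b +1216.216ms=3b
Σ=12b of 12 (148bpm 6/8) — PASS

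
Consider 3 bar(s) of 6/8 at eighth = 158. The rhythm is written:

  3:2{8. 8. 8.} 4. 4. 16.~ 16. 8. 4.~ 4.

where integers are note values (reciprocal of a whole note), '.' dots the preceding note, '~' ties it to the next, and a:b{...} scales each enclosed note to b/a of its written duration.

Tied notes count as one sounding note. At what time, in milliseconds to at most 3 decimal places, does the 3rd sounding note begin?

1. 0.0ms @ 0 + 379.747ms (1)
2. 379.747ms @ 1 + 379.747ms (1)
3. 759.494ms @ 2 + 379.747ms (1)
4. 1139.241ms @ 3 + 1139.241ms (3)
5. 2278.481ms @ 6 + 1139.241ms (3)
6. 3417.722ms @ 9 + 569.62ms (3/2)
7. 3987.342ms @ 21/2 + 569.62ms (3/2)
8. 4556.962ms @ 12 + 2278.481ms (6)

note 3 onset = 2b = 759.494ms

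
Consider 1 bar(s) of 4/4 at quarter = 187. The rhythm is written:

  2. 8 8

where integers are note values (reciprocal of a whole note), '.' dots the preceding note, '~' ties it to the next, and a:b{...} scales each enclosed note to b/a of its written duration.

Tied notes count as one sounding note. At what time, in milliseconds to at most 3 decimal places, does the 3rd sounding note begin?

note 3 onset = 7/2b = 1122.995ms

1. 0.0ms @ 0 + 962.567ms (3)
2. 962.567ms @ 3 + 160.428ms (1/2)
3. 1122.995ms @ 7/2 + 160.428ms (1/2)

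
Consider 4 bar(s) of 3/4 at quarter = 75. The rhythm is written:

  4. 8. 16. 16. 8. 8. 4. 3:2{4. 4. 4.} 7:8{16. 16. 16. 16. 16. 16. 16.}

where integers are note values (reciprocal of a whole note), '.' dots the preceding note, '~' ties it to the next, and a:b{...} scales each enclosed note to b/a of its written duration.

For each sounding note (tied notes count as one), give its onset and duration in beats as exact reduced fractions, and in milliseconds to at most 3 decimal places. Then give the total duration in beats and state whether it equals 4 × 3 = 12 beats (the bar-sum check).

1) 0.0ms=0b +1200.0ms=3/2b
2) 1200.0ms=3/2b +600.0ms=3/4b
3) 1800.0ms=9/4b +300.0ms=3/8b
4) 2100.0ms=21/8b +300.0ms=3/8b
5) 2400.0ms=3b +600.0ms=3/4b
6) 3000.0ms=15/4b +600.0ms=3/4b
7) 3600.0ms=9/2b +1200.0ms=3/2b
8) 4800.0ms=6b +800.0ms=1b
9) 5600.0ms=7b +800.0ms=1b
10) 6400.0ms=8b +800.0ms=1b
11) 7200.0ms=9b +342.857ms=3/7b
12) 7542.857ms=66/7b +342.857ms=3/7b
13) 7885.714ms=69/7b +342.857ms=3/7b
14) 8228.571ms=72/7b +342.857ms=3/7b
15) 8571.429ms=75/7b +342.857ms=3/7b
16) 8914.286ms=78/7b +342.857ms=3/7b
17) 9257.143ms=81/7b +342.857ms=3/7b
Σ=12b of 12 (75bpm 3/4) — PASS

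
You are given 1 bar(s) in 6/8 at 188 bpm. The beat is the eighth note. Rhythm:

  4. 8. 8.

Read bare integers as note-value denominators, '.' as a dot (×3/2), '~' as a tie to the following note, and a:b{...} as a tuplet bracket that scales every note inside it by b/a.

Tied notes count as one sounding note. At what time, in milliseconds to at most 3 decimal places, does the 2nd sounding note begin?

1. 0.0ms @ 0 + 957.447ms (3)
2. 957.447ms @ 3 + 478.723ms (3/2)
3. 1436.17ms @ 9/2 + 478.723ms (3/2)

note 2 onset = 3b = 957.447ms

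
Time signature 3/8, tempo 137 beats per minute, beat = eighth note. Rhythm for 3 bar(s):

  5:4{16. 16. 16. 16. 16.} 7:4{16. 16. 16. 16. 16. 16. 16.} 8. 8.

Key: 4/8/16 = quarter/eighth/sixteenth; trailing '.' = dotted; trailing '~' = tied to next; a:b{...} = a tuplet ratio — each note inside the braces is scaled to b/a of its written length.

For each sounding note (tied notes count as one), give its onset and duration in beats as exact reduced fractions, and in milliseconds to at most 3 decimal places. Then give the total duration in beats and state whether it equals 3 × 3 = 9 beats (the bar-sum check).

1) 0.0ms=0b +262.774ms=3/5b
2) 262.774ms=3/5b +262.774ms=3/5b
3) 525.547ms=6/5b +262.774ms=3/5b
4) 788.321ms=9/5b +262.774ms=3/5b
5) 1051.095ms=12/5b +262.774ms=3/5b
6) 1313.869ms=3b +187.696ms=3/7b
7) 1501.564ms=24/7b +187.696ms=3/7b
8) 1689.26ms=27/7b +187.696ms=3/7b
9) 1876.955ms=30/7b +187.696ms=3/7b
10) 2064.651ms=33/7b +187.696ms=3/7b
11) 2252.346ms=36/7b +187.696ms=3/7b
12) 2440.042ms=39/7b +187.696ms=3/7b
13) 2627.737ms=6b +656.934ms=3/2b
14) 3284.672ms=15/2b +656.934ms=3/2b
Σ=9b of 9 (137bpm 3/8) — PASS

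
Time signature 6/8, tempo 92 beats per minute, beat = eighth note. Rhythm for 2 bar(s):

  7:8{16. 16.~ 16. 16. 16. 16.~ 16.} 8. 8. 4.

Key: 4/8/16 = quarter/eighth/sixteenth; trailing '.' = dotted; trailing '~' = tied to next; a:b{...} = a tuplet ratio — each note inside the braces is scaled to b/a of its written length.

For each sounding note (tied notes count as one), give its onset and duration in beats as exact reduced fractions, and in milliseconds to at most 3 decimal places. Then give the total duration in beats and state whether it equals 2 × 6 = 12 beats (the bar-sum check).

1) 0.0ms=0b +559.006ms=6/7b
2) 559.006ms=6/7b +1118.012ms=12/7b
3) 1677.019ms=18/7b +559.006ms=6/7b
4) 2236.025ms=24/7b +559.006ms=6/7b
5) 2795.031ms=30/7b +1118.012ms=12/7b
6) 3913.043ms=6b +978.261ms=3/2b
7) 4891.304ms=15/2b +978.261ms=3/2b
8) 5869.565ms=9b +1956.522ms=3b
Σ=12b of 12 (92bpm 6/8) — PASS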